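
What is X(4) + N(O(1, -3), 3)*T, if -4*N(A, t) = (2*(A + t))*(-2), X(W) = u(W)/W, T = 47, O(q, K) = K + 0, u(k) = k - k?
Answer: 0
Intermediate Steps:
u(k) = 0
O(q, K) = K
X(W) = 0 (X(W) = 0/W = 0)
N(A, t) = A + t (N(A, t) = -2*(A + t)*(-2)/4 = -(2*A + 2*t)*(-2)/4 = -(-4*A - 4*t)/4 = A + t)
X(4) + N(O(1, -3), 3)*T = 0 + (-3 + 3)*47 = 0 + 0*47 = 0 + 0 = 0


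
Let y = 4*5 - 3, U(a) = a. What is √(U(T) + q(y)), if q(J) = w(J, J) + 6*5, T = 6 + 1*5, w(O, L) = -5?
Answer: 6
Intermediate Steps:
T = 11 (T = 6 + 5 = 11)
y = 17 (y = 20 - 3 = 17)
q(J) = 25 (q(J) = -5 + 6*5 = -5 + 30 = 25)
√(U(T) + q(y)) = √(11 + 25) = √36 = 6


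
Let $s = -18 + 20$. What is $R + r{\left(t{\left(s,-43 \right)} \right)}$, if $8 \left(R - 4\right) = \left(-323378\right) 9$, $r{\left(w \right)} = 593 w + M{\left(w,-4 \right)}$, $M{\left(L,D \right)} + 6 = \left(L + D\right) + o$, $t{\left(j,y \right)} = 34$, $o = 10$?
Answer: $- \frac{1374401}{4} \approx -3.436 \cdot 10^{5}$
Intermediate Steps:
$s = 2$
$M{\left(L,D \right)} = 4 + D + L$ ($M{\left(L,D \right)} = -6 + \left(\left(L + D\right) + 10\right) = -6 + \left(\left(D + L\right) + 10\right) = -6 + \left(10 + D + L\right) = 4 + D + L$)
$r{\left(w \right)} = 594 w$ ($r{\left(w \right)} = 593 w + \left(4 - 4 + w\right) = 593 w + w = 594 w$)
$R = - \frac{1455185}{4}$ ($R = 4 + \frac{\left(-323378\right) 9}{8} = 4 + \frac{1}{8} \left(-2910402\right) = 4 - \frac{1455201}{4} = - \frac{1455185}{4} \approx -3.638 \cdot 10^{5}$)
$R + r{\left(t{\left(s,-43 \right)} \right)} = - \frac{1455185}{4} + 594 \cdot 34 = - \frac{1455185}{4} + 20196 = - \frac{1374401}{4}$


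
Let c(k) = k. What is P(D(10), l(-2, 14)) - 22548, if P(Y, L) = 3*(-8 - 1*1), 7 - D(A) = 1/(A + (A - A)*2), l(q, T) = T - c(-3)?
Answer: -22575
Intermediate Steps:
l(q, T) = 3 + T (l(q, T) = T - 1*(-3) = T + 3 = 3 + T)
D(A) = 7 - 1/A (D(A) = 7 - 1/(A + (A - A)*2) = 7 - 1/(A + 0*2) = 7 - 1/(A + 0) = 7 - 1/A)
P(Y, L) = -27 (P(Y, L) = 3*(-8 - 1) = 3*(-9) = -27)
P(D(10), l(-2, 14)) - 22548 = -27 - 22548 = -22575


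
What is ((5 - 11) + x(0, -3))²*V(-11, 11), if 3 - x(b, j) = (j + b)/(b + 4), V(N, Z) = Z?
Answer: 891/16 ≈ 55.688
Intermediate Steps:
x(b, j) = 3 - (b + j)/(4 + b) (x(b, j) = 3 - (j + b)/(b + 4) = 3 - (b + j)/(4 + b))
((5 - 11) + x(0, -3))²*V(-11, 11) = ((5 - 11) + (12 - 1*(-3) + 2*0)/(4 + 0))²*11 = (-6 + (12 + 3 + 0)/4)²*11 = (-6 + (¼)*15)²*11 = (-6 + 15/4)²*11 = (-9/4)²*11 = (81/16)*11 = 891/16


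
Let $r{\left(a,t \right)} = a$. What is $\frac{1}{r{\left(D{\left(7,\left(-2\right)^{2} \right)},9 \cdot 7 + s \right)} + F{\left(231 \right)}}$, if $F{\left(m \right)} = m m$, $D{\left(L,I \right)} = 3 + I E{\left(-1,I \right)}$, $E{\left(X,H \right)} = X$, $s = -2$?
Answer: $\frac{1}{53360} \approx 1.8741 \cdot 10^{-5}$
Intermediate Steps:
$D{\left(L,I \right)} = 3 - I$ ($D{\left(L,I \right)} = 3 + I \left(-1\right) = 3 - I$)
$F{\left(m \right)} = m^{2}$
$\frac{1}{r{\left(D{\left(7,\left(-2\right)^{2} \right)},9 \cdot 7 + s \right)} + F{\left(231 \right)}} = \frac{1}{\left(3 - \left(-2\right)^{2}\right) + 231^{2}} = \frac{1}{\left(3 - 4\right) + 53361} = \frac{1}{-1 + 53361} = \frac{1}{53360}$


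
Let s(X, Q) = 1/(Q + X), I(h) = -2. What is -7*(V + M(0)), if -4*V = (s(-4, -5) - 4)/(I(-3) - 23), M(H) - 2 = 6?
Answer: -50141/900 ≈ -55.712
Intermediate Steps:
M(H) = 8 (M(H) = 2 + 6 = 8)
V = -37/900 (V = -(1/(-5 - 4) - 4)/(4*(-2 - 23)) = -(1/(-9) - 4)/(4*(-25)) = -(-⅑ - 4)*(-1)/(4*25) = -(-37)*(-1)/(36*25) = -¼*37/225 = -37/900 ≈ -0.041111)
-7*(V + M(0)) = -7*(-37/900 + 8) = -7*7163/900 = -50141/900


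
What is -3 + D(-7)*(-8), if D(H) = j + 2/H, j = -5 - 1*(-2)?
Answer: 163/7 ≈ 23.286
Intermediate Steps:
j = -3 (j = -5 + 2 = -3)
D(H) = -3 + 2/H
-3 + D(-7)*(-8) = -3 + (-3 + 2/(-7))*(-8) = -3 + (-3 + 2*(-⅐))*(-8) = -3 + (-3 - 2/7)*(-8) = -3 - 23/7*(-8) = -3 + 184/7 = 163/7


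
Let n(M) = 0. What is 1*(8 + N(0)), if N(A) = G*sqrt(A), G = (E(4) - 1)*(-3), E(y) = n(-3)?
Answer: 8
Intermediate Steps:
E(y) = 0
G = 3 (G = (0 - 1)*(-3) = -1*(-3) = 3)
N(A) = 3*sqrt(A)
1*(8 + N(0)) = 1*(8 + 3*sqrt(0)) = 1*(8 + 3*0) = 1*(8 + 0) = 1*8 = 8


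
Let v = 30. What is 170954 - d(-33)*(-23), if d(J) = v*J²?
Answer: 922364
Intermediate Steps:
d(J) = 30*J²
170954 - d(-33)*(-23) = 170954 - 30*(-33)²*(-23) = 170954 - 30*1089*(-23) = 170954 - 32670*(-23) = 170954 - 1*(-751410) = 170954 + 751410 = 922364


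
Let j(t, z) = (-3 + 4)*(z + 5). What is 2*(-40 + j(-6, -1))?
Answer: -72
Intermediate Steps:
j(t, z) = 5 + z (j(t, z) = 1*(5 + z) = 5 + z)
2*(-40 + j(-6, -1)) = 2*(-40 + (5 - 1)) = 2*(-40 + 4) = 2*(-36) = -72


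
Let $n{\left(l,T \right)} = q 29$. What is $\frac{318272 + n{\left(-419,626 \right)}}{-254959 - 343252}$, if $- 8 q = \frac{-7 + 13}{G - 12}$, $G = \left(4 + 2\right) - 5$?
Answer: $- \frac{14004055}{26321284} \approx -0.53204$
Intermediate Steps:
$G = 1$ ($G = 6 - 5 = 1$)
$q = \frac{3}{44}$ ($q = - \frac{\left(-7 + 13\right) \frac{1}{1 - 12}}{8} = - \frac{6 \frac{1}{-11}}{8} = - \frac{6 \left(- \frac{1}{11}\right)}{8} = \left(- \frac{1}{8}\right) \left(- \frac{6}{11}\right) = \frac{3}{44} \approx 0.068182$)
$n{\left(l,T \right)} = \frac{87}{44}$ ($n{\left(l,T \right)} = \frac{3}{44} \cdot 29 = \frac{87}{44}$)
$\frac{318272 + n{\left(-419,626 \right)}}{-254959 - 343252} = \frac{318272 + \frac{87}{44}}{-254959 - 343252} = \frac{14004055}{44 \left(-598211\right)} = \frac{14004055}{44} \left(- \frac{1}{598211}\right) = - \frac{14004055}{26321284}$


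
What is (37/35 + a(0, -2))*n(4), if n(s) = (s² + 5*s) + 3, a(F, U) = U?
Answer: -1287/35 ≈ -36.771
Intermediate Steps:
n(s) = 3 + s² + 5*s
(37/35 + a(0, -2))*n(4) = (37/35 - 2)*(3 + 4² + 5*4) = (37*(1/35) - 2)*(3 + 16 + 20) = (37/35 - 2)*39 = -33/35*39 = -1287/35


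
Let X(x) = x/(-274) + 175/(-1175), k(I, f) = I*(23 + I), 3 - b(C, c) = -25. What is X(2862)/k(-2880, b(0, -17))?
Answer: -8527/6622640280 ≈ -1.2876e-6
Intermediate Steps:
b(C, c) = 28 (b(C, c) = 3 - 1*(-25) = 3 + 25 = 28)
X(x) = -7/47 - x/274 (X(x) = x*(-1/274) + 175*(-1/1175) = -x/274 - 7/47 = -7/47 - x/274)
X(2862)/k(-2880, b(0, -17)) = (-7/47 - 1/274*2862)/((-2880*(23 - 2880))) = (-7/47 - 1431/137)/((-2880*(-2857))) = -68216/6439/8228160 = -68216/6439*1/8228160 = -8527/6622640280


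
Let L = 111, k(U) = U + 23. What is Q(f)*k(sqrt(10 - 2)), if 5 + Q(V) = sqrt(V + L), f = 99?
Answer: -(5 - sqrt(210))*(23 + 2*sqrt(2)) ≈ 245.15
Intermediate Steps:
k(U) = 23 + U
Q(V) = -5 + sqrt(111 + V) (Q(V) = -5 + sqrt(V + 111) = -5 + sqrt(111 + V))
Q(f)*k(sqrt(10 - 2)) = (-5 + sqrt(111 + 99))*(23 + sqrt(10 - 2)) = (-5 + sqrt(210))*(23 + sqrt(8)) = (-5 + sqrt(210))*(23 + 2*sqrt(2))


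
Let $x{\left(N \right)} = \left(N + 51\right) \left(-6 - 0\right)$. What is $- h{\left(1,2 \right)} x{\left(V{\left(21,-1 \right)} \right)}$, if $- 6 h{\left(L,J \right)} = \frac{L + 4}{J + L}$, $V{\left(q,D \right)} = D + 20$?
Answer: $- \frac{350}{3} \approx -116.67$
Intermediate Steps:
$V{\left(q,D \right)} = 20 + D$
$h{\left(L,J \right)} = - \frac{4 + L}{6 \left(J + L\right)}$ ($h{\left(L,J \right)} = - \frac{\left(L + 4\right) \frac{1}{J + L}}{6} = - \frac{\left(4 + L\right) \frac{1}{J + L}}{6} = - \frac{\frac{1}{J + L} \left(4 + L\right)}{6} = - \frac{4 + L}{6 \left(J + L\right)}$)
$x{\left(N \right)} = -306 - 6 N$ ($x{\left(N \right)} = \left(51 + N\right) \left(-6 + \left(-6 + 6\right)\right) = \left(51 + N\right) \left(-6 + 0\right) = \left(51 + N\right) \left(-6\right) = -306 - 6 N$)
$- h{\left(1,2 \right)} x{\left(V{\left(21,-1 \right)} \right)} = - \frac{-4 - 1}{6 \left(2 + 1\right)} \left(-306 - 6 \left(20 - 1\right)\right) = - \frac{-4 - 1}{6 \cdot 3} \left(-306 - 114\right) = - \frac{-5}{6 \cdot 3} \left(-306 - 114\right) = \left(-1\right) \left(- \frac{5}{18}\right) \left(-420\right) = \frac{5}{18} \left(-420\right) = - \frac{350}{3}$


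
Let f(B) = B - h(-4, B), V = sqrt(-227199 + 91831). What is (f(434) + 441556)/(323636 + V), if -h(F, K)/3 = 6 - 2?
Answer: 5960323303/4364183161 - 73667*I*sqrt(33842)/8728366322 ≈ 1.3657 - 0.0015526*I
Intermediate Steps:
h(F, K) = -12 (h(F, K) = -3*(6 - 2) = -3*4 = -12)
V = 2*I*sqrt(33842) (V = sqrt(-135368) = 2*I*sqrt(33842) ≈ 367.92*I)
f(B) = 12 + B (f(B) = B - 1*(-12) = B + 12 = 12 + B)
(f(434) + 441556)/(323636 + V) = ((12 + 434) + 441556)/(323636 + 2*I*sqrt(33842)) = (446 + 441556)/(323636 + 2*I*sqrt(33842)) = 442002/(323636 + 2*I*sqrt(33842))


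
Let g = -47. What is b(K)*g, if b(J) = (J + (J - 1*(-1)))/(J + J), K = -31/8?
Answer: -1269/31 ≈ -40.935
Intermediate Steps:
K = -31/8 (K = -31*1/8 = -31/8 ≈ -3.8750)
b(J) = (1 + 2*J)/(2*J) (b(J) = (J + (J + 1))/((2*J)) = (J + (1 + J))*(1/(2*J)) = (1 + 2*J)*(1/(2*J)) = (1 + 2*J)/(2*J))
b(K)*g = ((1/2 - 31/8)/(-31/8))*(-47) = -8/31*(-27/8)*(-47) = (27/31)*(-47) = -1269/31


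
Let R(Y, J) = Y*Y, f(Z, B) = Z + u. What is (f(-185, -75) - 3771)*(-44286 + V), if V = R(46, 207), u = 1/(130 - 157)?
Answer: 4504304210/27 ≈ 1.6683e+8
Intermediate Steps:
u = -1/27 (u = 1/(-27) = -1/27 ≈ -0.037037)
f(Z, B) = -1/27 + Z (f(Z, B) = Z - 1/27 = -1/27 + Z)
R(Y, J) = Y²
V = 2116 (V = 46² = 2116)
(f(-185, -75) - 3771)*(-44286 + V) = ((-1/27 - 185) - 3771)*(-44286 + 2116) = (-4996/27 - 3771)*(-42170) = -106813/27*(-42170) = 4504304210/27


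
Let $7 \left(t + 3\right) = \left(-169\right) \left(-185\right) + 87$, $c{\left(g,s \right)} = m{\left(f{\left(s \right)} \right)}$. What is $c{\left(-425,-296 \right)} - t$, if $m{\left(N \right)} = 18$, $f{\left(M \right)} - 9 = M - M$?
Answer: $- \frac{31205}{7} \approx -4457.9$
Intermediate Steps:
$f{\left(M \right)} = 9$ ($f{\left(M \right)} = 9 + \left(M - M\right) = 9 + 0 = 9$)
$c{\left(g,s \right)} = 18$
$t = \frac{31331}{7}$ ($t = -3 + \frac{\left(-169\right) \left(-185\right) + 87}{7} = -3 + \frac{31265 + 87}{7} = -3 + \frac{1}{7} \cdot 31352 = -3 + \frac{31352}{7} = \frac{31331}{7} \approx 4475.9$)
$c{\left(-425,-296 \right)} - t = 18 - \frac{31331}{7} = - \frac{31205}{7}$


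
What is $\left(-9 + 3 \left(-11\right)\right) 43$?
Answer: $-1806$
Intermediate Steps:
$\left(-9 + 3 \left(-11\right)\right) 43 = \left(-9 - 33\right) 43 = \left(-42\right) 43 = -1806$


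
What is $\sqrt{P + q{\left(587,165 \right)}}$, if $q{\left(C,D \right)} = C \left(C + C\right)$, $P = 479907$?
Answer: $\sqrt{1169045} \approx 1081.2$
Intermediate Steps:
$q{\left(C,D \right)} = 2 C^{2}$ ($q{\left(C,D \right)} = C 2 C = 2 C^{2}$)
$\sqrt{P + q{\left(587,165 \right)}} = \sqrt{479907 + 2 \cdot 587^{2}} = \sqrt{479907 + 2 \cdot 344569} = \sqrt{479907 + 689138} = \sqrt{1169045}$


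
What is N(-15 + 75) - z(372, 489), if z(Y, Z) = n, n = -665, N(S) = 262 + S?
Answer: 987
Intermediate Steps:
z(Y, Z) = -665
N(-15 + 75) - z(372, 489) = (262 + (-15 + 75)) - 1*(-665) = (262 + 60) + 665 = 322 + 665 = 987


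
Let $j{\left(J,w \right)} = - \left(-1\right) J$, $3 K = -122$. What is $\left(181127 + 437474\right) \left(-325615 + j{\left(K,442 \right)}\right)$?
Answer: $- \frac{604352763167}{3} \approx -2.0145 \cdot 10^{11}$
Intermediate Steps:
$K = - \frac{122}{3}$ ($K = \frac{1}{3} \left(-122\right) = - \frac{122}{3} \approx -40.667$)
$j{\left(J,w \right)} = J$
$\left(181127 + 437474\right) \left(-325615 + j{\left(K,442 \right)}\right) = \left(181127 + 437474\right) \left(-325615 - \frac{122}{3}\right) = 618601 \left(- \frac{976967}{3}\right) = - \frac{604352763167}{3}$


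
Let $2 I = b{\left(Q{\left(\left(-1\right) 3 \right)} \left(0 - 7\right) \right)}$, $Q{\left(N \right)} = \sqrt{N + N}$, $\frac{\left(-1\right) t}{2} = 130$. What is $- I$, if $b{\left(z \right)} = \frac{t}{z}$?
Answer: $\frac{65 i \sqrt{6}}{21} \approx 7.5818 i$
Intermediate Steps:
$t = -260$ ($t = \left(-2\right) 130 = -260$)
$Q{\left(N \right)} = \sqrt{2} \sqrt{N}$ ($Q{\left(N \right)} = \sqrt{2 N} = \sqrt{2} \sqrt{N}$)
$b{\left(z \right)} = - \frac{260}{z}$
$I = - \frac{65 i \sqrt{6}}{21}$ ($I = \frac{\left(-260\right) \frac{1}{\sqrt{2} \sqrt{\left(-1\right) 3} \left(0 - 7\right)}}{2} = \frac{\left(-260\right) \frac{1}{\sqrt{2} \sqrt{-3} \left(-7\right)}}{2} = \frac{\left(-260\right) \frac{1}{\sqrt{2} i \sqrt{3} \left(-7\right)}}{2} = \frac{\left(-260\right) \frac{1}{i \sqrt{6} \left(-7\right)}}{2} = \frac{\left(-260\right) \frac{1}{\left(-7\right) i \sqrt{6}}}{2} = \frac{\left(-260\right) \frac{i \sqrt{6}}{42}}{2} = \frac{\left(- \frac{130}{21}\right) i \sqrt{6}}{2} = - \frac{65 i \sqrt{6}}{21} \approx - 7.5818 i$)
$- I = - \frac{\left(-65\right) i \sqrt{6}}{21} = \frac{65 i \sqrt{6}}{21}$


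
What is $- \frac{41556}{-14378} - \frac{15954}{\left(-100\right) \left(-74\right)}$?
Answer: $\frac{19531947}{26599300} \approx 0.7343$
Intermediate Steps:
$- \frac{41556}{-14378} - \frac{15954}{\left(-100\right) \left(-74\right)} = \left(-41556\right) \left(- \frac{1}{14378}\right) - \frac{15954}{7400} = \frac{20778}{7189} - \frac{7977}{3700} = \frac{19531947}{26599300}$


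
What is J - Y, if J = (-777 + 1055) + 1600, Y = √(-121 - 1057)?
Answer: 1878 - I*√1178 ≈ 1878.0 - 34.322*I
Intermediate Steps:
Y = I*√1178 (Y = √(-1178) = I*√1178 ≈ 34.322*I)
J = 1878 (J = 278 + 1600 = 1878)
J - Y = 1878 - I*√1178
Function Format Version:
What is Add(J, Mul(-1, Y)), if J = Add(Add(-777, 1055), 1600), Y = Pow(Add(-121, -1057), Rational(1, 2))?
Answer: Add(1878, Mul(-1, I, Pow(1178, Rational(1, 2)))) ≈ Add(1878.0, Mul(-34.322, I))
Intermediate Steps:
Y = Mul(I, Pow(1178, Rational(1, 2))) (Y = Pow(-1178, Rational(1, 2)) = Mul(I, Pow(1178, Rational(1, 2))) ≈ Mul(34.322, I))
J = 1878 (J = Add(278, 1600) = 1878)
Add(J, Mul(-1, Y)) = Add(1878, Mul(-1, Mul(I, Pow(1178, Rational(1, 2))))) = Add(1878, Mul(-1, I, Pow(1178, Rational(1, 2))))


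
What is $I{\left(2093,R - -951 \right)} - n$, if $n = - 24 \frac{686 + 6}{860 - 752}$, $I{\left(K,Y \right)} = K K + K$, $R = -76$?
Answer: $\frac{39446062}{9} \approx 4.3829 \cdot 10^{6}$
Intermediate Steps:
$I{\left(K,Y \right)} = K + K^{2}$ ($I{\left(K,Y \right)} = K^{2} + K = K + K^{2}$)
$n = - \frac{1384}{9}$ ($n = - 24 \cdot \frac{692}{108} = - 24 \cdot 692 \cdot \frac{1}{108} = \left(-24\right) \frac{173}{27} = - \frac{1384}{9} \approx -153.78$)
$I{\left(2093,R - -951 \right)} - n = 2093 \left(1 + 2093\right) - - \frac{1384}{9} = 2093 \cdot 2094 + \frac{1384}{9} = 4382742 + \frac{1384}{9} = \frac{39446062}{9}$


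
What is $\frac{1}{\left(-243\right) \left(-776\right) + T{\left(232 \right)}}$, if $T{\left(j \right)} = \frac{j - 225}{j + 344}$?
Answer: $\frac{576}{108615175} \approx 5.3031 \cdot 10^{-6}$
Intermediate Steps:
$T{\left(j \right)} = \frac{-225 + j}{344 + j}$
$\frac{1}{\left(-243\right) \left(-776\right) + T{\left(232 \right)}} = \frac{1}{\left(-243\right) \left(-776\right) + \frac{-225 + 232}{344 + 232}} = \frac{1}{188568 + \frac{1}{576} \cdot 7} = \frac{1}{188568 + \frac{7}{576}} = \frac{1}{\frac{108615175}{576}} = \frac{576}{108615175}$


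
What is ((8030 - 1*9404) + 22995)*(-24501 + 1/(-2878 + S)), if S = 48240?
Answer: -24029889899181/45362 ≈ -5.2974e+8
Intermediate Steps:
((8030 - 1*9404) + 22995)*(-24501 + 1/(-2878 + S)) = ((8030 - 1*9404) + 22995)*(-24501 + 1/(-2878 + 48240)) = ((8030 - 9404) + 22995)*(-24501 + 1/45362) = (-1374 + 22995)*(-24501 + 1/45362) = 21621*(-1111414361/45362) = -24029889899181/45362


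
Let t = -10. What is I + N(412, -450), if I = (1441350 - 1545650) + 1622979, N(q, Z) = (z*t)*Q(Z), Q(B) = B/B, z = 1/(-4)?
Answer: 3037363/2 ≈ 1.5187e+6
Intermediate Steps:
z = -¼ ≈ -0.25000
Q(B) = 1
N(q, Z) = 5/2 (N(q, Z) = -¼*(-10)*1 = (5/2)*1 = 5/2)
I = 1518679 (I = -104300 + 1622979 = 1518679)
I + N(412, -450) = 1518679 + 5/2 = 3037363/2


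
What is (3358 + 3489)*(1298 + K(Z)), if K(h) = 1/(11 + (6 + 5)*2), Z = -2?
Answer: 293291245/33 ≈ 8.8876e+6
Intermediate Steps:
K(h) = 1/33 (K(h) = 1/(11 + 11*2) = 1/(11 + 22) = 1/33)
(3358 + 3489)*(1298 + K(Z)) = (3358 + 3489)*(1298 + 1/33) = 6847*(42835/33) = 293291245/33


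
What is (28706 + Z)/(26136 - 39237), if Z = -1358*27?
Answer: 7960/13101 ≈ 0.60759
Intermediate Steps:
Z = -36666
(28706 + Z)/(26136 - 39237) = (28706 - 36666)/(26136 - 39237) = -7960/(-13101) = -7960*(-1/13101) = 7960/13101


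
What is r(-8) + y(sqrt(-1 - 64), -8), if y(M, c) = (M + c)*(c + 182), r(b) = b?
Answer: -1400 + 174*I*sqrt(65) ≈ -1400.0 + 1402.8*I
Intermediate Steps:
y(M, c) = (182 + c)*(M + c) (y(M, c) = (M + c)*(182 + c) = (182 + c)*(M + c))
r(-8) + y(sqrt(-1 - 64), -8) = -8 + ((-8)**2 + 182*sqrt(-1 - 64) + 182*(-8) + sqrt(-1 - 64)*(-8)) = -8 + (64 + 182*sqrt(-65) - 1456 + sqrt(-65)*(-8)) = -8 + (64 + 182*(I*sqrt(65)) - 1456 + (I*sqrt(65))*(-8)) = -8 + (64 + 182*I*sqrt(65) - 1456 - 8*I*sqrt(65)) = -8 + (-1392 + 174*I*sqrt(65)) = -1400 + 174*I*sqrt(65)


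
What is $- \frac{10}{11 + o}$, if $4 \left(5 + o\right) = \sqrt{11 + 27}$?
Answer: $- \frac{480}{269} + \frac{20 \sqrt{38}}{269} \approx -1.3261$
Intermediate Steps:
$o = -5 + \frac{\sqrt{38}}{4}$ ($o = -5 + \frac{\sqrt{11 + 27}}{4} = -5 + \frac{\sqrt{38}}{4} \approx -3.4589$)
$- \frac{10}{11 + o} = - \frac{10}{11 - \left(5 - \frac{\sqrt{38}}{4}\right)} = - \frac{10}{6 + \frac{\sqrt{38}}{4}}$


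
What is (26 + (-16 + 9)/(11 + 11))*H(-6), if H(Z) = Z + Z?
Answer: -3390/11 ≈ -308.18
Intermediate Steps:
H(Z) = 2*Z
(26 + (-16 + 9)/(11 + 11))*H(-6) = (26 + (-16 + 9)/(11 + 11))*(2*(-6)) = (26 - 7/22)*(-12) = (565/22)*(-12) = -3390/11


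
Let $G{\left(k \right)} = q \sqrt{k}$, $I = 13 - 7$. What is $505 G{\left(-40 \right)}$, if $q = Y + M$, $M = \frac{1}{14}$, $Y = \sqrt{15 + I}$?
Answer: $\frac{505 i \left(\sqrt{10} + 14 \sqrt{210}\right)}{7} \approx 14864.0 i$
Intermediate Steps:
$I = 6$
$Y = \sqrt{21}$ ($Y = \sqrt{15 + 6} = \sqrt{21} \approx 4.5826$)
$M = \frac{1}{14} \approx 0.071429$
$q = \frac{1}{14} + \sqrt{21}$ ($q = \sqrt{21} + \frac{1}{14} = \frac{1}{14} + \sqrt{21} \approx 4.654$)
$G{\left(k \right)} = \sqrt{k} \left(\frac{1}{14} + \sqrt{21}\right)$ ($G{\left(k \right)} = \left(\frac{1}{14} + \sqrt{21}\right) \sqrt{k} = \sqrt{k} \left(\frac{1}{14} + \sqrt{21}\right)$)
$505 G{\left(-40 \right)} = 505 \sqrt{-40} \left(\frac{1}{14} + \sqrt{21}\right) = 505 \cdot 2 i \sqrt{10} \left(\frac{1}{14} + \sqrt{21}\right) = 1010 i \sqrt{10} \left(\frac{1}{14} + \sqrt{21}\right)$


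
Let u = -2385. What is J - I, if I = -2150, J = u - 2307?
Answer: -2542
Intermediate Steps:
J = -4692 (J = -2385 - 2307 = -4692)
J - I = -4692 - 1*(-2150) = -4692 + 2150 = -2542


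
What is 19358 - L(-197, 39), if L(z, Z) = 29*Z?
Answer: 18227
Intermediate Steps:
19358 - L(-197, 39) = 19358 - 29*39 = 19358 - 1*1131 = 19358 - 1131 = 18227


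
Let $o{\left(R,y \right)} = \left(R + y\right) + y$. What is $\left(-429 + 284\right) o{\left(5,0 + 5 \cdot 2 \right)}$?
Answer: $-3625$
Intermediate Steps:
$o{\left(R,y \right)} = R + 2 y$
$\left(-429 + 284\right) o{\left(5,0 + 5 \cdot 2 \right)} = \left(-429 + 284\right) \left(5 + 2 \left(0 + 5 \cdot 2\right)\right) = - 145 \left(5 + 2 \left(0 + 10\right)\right) = - 145 \left(5 + 2 \cdot 10\right) = - 145 \left(5 + 20\right) = \left(-145\right) 25 = -3625$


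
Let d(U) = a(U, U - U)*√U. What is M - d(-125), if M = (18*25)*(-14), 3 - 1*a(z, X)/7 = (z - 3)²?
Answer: -6300 + 573335*I*√5 ≈ -6300.0 + 1.282e+6*I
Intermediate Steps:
a(z, X) = 21 - 7*(-3 + z)² (a(z, X) = 21 - 7*(z - 3)² = 21 - 7*(-3 + z)²)
d(U) = √U*(21 - 7*(-3 + U)²) (d(U) = (21 - 7*(-3 + U)²)*√U = √U*(21 - 7*(-3 + U)²))
M = -6300 (M = 450*(-14) = -6300)
M - d(-125) = -6300 - 7*√(-125)*(3 - (-3 - 125)²) = -6300 - 7*5*I*√5*(3 - 1*(-128)²) = -6300 - 7*5*I*√5*(3 - 1*16384) = -6300 - 7*5*I*√5*(3 - 16384) = -6300 - 7*5*I*√5*(-16381) = -6300 - (-573335)*I*√5 = -6300 + 573335*I*√5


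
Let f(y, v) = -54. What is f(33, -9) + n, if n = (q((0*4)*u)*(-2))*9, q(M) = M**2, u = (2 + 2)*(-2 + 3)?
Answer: -54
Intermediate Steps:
u = 4 (u = 4*1 = 4)
n = 0 (n = (((0*4)*4)**2*(-2))*9 = ((0*4)**2*(-2))*9 = (0**2*(-2))*9 = (0*(-2))*9 = 0*9 = 0)
f(33, -9) + n = -54 + 0 = -54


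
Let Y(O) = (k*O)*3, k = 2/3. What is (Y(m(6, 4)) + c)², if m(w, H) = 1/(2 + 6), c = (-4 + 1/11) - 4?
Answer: 113569/1936 ≈ 58.662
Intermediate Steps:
k = ⅔ (k = 2*(⅓) = ⅔ ≈ 0.66667)
c = -87/11 (c = (-4 + 1*(1/11)) - 4 = (-4 + 1/11) - 4 = -43/11 - 4 = -87/11 ≈ -7.9091)
m(w, H) = ⅛ (m(w, H) = 1/8 = ⅛)
Y(O) = 2*O (Y(O) = (2*O/3)*3 = 2*O)
(Y(m(6, 4)) + c)² = (2*(⅛) - 87/11)² = (¼ - 87/11)² = (-337/44)² = 113569/1936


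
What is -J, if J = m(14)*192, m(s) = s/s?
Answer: -192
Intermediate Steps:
m(s) = 1
J = 192 (J = 1*192 = 192)
-J = -1*192 = -192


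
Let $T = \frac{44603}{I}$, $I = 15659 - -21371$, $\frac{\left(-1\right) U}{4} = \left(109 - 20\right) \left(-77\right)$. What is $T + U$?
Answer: $\frac{1015110963}{37030} \approx 27413.0$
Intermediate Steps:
$U = 27412$ ($U = - 4 \left(109 - 20\right) \left(-77\right) = - 4 \cdot 89 \left(-77\right) = \left(-4\right) \left(-6853\right) = 27412$)
$I = 37030$ ($I = 15659 + 21371 = 37030$)
$T = \frac{44603}{37030} \approx 1.2045$
$T + U = \frac{44603}{37030} + 27412 = \frac{1015110963}{37030}$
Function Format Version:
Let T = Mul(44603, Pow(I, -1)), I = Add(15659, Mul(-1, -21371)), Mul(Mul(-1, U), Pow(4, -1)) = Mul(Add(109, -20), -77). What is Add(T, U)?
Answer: Rational(1015110963, 37030) ≈ 27413.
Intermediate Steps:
U = 27412 (U = Mul(-4, Mul(Add(109, -20), -77)) = Mul(-4, Mul(89, -77)) = Mul(-4, -6853) = 27412)
I = 37030 (I = Add(15659, 21371) = 37030)
T = Rational(44603, 37030) (T = Mul(44603, Pow(37030, -1)) = Mul(44603, Rational(1, 37030)) = Rational(44603, 37030) ≈ 1.2045)
Add(T, U) = Add(Rational(44603, 37030), 27412) = Rational(1015110963, 37030)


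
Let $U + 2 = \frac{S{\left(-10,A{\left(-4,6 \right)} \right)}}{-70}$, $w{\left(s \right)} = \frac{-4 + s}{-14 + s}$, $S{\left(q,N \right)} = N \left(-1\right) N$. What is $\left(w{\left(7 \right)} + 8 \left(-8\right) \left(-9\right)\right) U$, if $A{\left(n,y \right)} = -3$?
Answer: $- \frac{527799}{490} \approx -1077.1$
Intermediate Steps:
$S{\left(q,N \right)} = - N^{2}$ ($S{\left(q,N \right)} = - N N = - N^{2}$)
$w{\left(s \right)} = \frac{-4 + s}{-14 + s}$
$U = - \frac{131}{70}$ ($U = -2 + \frac{\left(-1\right) \left(-3\right)^{2}}{-70} = -2 + \left(-1\right) 9 \left(- \frac{1}{70}\right) = -2 - - \frac{9}{70} = -2 + \frac{9}{70} = - \frac{131}{70} \approx -1.8714$)
$\left(w{\left(7 \right)} + 8 \left(-8\right) \left(-9\right)\right) U = \left(\frac{-4 + 7}{-14 + 7} + 8 \left(-8\right) \left(-9\right)\right) \left(- \frac{131}{70}\right) = \left(\frac{1}{-7} \cdot 3 - -576\right) \left(- \frac{131}{70}\right) = \left(\left(- \frac{1}{7}\right) 3 + 576\right) \left(- \frac{131}{70}\right) = \left(- \frac{3}{7} + 576\right) \left(- \frac{131}{70}\right) = \frac{4029}{7} \left(- \frac{131}{70}\right) = - \frac{527799}{490}$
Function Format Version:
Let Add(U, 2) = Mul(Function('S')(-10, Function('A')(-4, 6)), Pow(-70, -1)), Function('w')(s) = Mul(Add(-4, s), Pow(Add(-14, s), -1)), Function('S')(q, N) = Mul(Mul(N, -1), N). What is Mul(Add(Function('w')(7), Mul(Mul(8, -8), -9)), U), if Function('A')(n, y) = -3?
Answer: Rational(-527799, 490) ≈ -1077.1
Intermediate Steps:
Function('S')(q, N) = Mul(-1, Pow(N, 2)) (Function('S')(q, N) = Mul(Mul(-1, N), N) = Mul(-1, Pow(N, 2)))
Function('w')(s) = Mul(Pow(Add(-14, s), -1), Add(-4, s))
U = Rational(-131, 70) (U = Add(-2, Mul(Mul(-1, Pow(-3, 2)), Pow(-70, -1))) = Add(-2, Mul(Mul(-1, 9), Rational(-1, 70))) = Add(-2, Mul(-9, Rational(-1, 70))) = Add(-2, Rational(9, 70)) = Rational(-131, 70) ≈ -1.8714)
Mul(Add(Function('w')(7), Mul(Mul(8, -8), -9)), U) = Mul(Add(Mul(Pow(Add(-14, 7), -1), Add(-4, 7)), Mul(Mul(8, -8), -9)), Rational(-131, 70)) = Mul(Add(Mul(Pow(-7, -1), 3), Mul(-64, -9)), Rational(-131, 70)) = Mul(Add(Mul(Rational(-1, 7), 3), 576), Rational(-131, 70)) = Mul(Add(Rational(-3, 7), 576), Rational(-131, 70)) = Mul(Rational(4029, 7), Rational(-131, 70)) = Rational(-527799, 490)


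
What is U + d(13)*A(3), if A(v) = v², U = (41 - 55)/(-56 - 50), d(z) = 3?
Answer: 1438/53 ≈ 27.132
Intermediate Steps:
U = 7/53 (U = -14/(-106) = -14*(-1/106) = 7/53 ≈ 0.13208)
U + d(13)*A(3) = 7/53 + 3*3² = 7/53 + 3*9 = 7/53 + 27 = 1438/53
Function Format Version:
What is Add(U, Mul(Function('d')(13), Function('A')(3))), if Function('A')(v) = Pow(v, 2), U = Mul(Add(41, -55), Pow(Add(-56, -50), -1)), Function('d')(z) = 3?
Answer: Rational(1438, 53) ≈ 27.132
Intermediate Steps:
U = Rational(7, 53) (U = Mul(-14, Pow(-106, -1)) = Mul(-14, Rational(-1, 106)) = Rational(7, 53) ≈ 0.13208)
Add(U, Mul(Function('d')(13), Function('A')(3))) = Add(Rational(7, 53), Mul(3, Pow(3, 2))) = Add(Rational(7, 53), Mul(3, 9)) = Add(Rational(7, 53), 27) = Rational(1438, 53)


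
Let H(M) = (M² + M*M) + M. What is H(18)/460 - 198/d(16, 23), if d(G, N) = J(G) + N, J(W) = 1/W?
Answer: -67307/9430 ≈ -7.1375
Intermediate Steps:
d(G, N) = N + 1/G (d(G, N) = 1/G + N = N + 1/G)
H(M) = M + 2*M² (H(M) = (M² + M²) + M = 2*M² + M = M + 2*M²)
H(18)/460 - 198/d(16, 23) = (18*(1 + 2*18))/460 - 198/(23 + 1/16) = (18*(1 + 36))*(1/460) - 198/(23 + 1/16) = (18*37)*(1/460) - 198/369/16 = 666*(1/460) - 198*16/369 = 333/230 - 352/41 = -67307/9430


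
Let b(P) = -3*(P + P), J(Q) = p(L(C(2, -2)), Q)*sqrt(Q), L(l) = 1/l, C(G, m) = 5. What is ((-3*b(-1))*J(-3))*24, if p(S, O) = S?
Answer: -432*I*sqrt(3)/5 ≈ -149.65*I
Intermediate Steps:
L(l) = 1/l
J(Q) = sqrt(Q)/5
b(P) = -6*P
((-3*b(-1))*J(-3))*24 = ((-(-18)*(-1))*(sqrt(-3)/5))*24 = ((-3*6)*((I*sqrt(3))/5))*24 = -18*I*sqrt(3)/5*24 = -432*I*sqrt(3)/5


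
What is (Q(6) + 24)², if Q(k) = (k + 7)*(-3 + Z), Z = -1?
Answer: 784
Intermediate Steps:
Q(k) = -28 - 4*k (Q(k) = (k + 7)*(-3 - 1) = (7 + k)*(-4) = -28 - 4*k)
(Q(6) + 24)² = ((-28 - 4*6) + 24)² = ((-28 - 24) + 24)² = (-52 + 24)² = (-28)² = 784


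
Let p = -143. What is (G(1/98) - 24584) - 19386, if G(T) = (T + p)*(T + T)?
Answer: -211157953/4802 ≈ -43973.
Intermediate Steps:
G(T) = 2*T*(-143 + T) (G(T) = (T - 143)*(T + T) = (-143 + T)*(2*T) = 2*T*(-143 + T))
(G(1/98) - 24584) - 19386 = (2*(-143 + 1/98)/98 - 24584) - 19386 = (2*(1/98)*(-143 + 1/98) - 24584) - 19386 = (2*(1/98)*(-14013/98) - 24584) - 19386 = (-14013/4802 - 24584) - 19386 = -118066381/4802 - 19386 = -211157953/4802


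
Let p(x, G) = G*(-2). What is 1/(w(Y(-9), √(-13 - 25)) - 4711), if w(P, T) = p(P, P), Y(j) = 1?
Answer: -1/4713 ≈ -0.00021218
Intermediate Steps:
p(x, G) = -2*G
w(P, T) = -2*P
1/(w(Y(-9), √(-13 - 25)) - 4711) = 1/(-2*1 - 4711) = 1/(-2 - 4711) = 1/(-4713) = -1/4713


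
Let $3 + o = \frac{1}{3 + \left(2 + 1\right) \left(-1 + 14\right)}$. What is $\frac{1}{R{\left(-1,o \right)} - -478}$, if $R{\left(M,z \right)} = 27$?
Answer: $\frac{1}{505} \approx 0.0019802$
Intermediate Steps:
$o = - \frac{125}{42}$ ($o = -3 + \frac{1}{3 + \left(2 + 1\right) \left(-1 + 14\right)} = -3 + \frac{1}{3 + 3 \cdot 13} = -3 + \frac{1}{3 + 39} = -3 + \frac{1}{42} = - \frac{125}{42} \approx -2.9762$)
$\frac{1}{R{\left(-1,o \right)} - -478} = \frac{1}{27 - -478} = \frac{1}{27 + 478} = \frac{1}{505}$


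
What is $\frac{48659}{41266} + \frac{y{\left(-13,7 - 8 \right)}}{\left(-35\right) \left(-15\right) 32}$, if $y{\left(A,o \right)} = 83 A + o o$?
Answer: $\frac{27606659}{24759600} \approx 1.115$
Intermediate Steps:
$y{\left(A,o \right)} = o^{2} + 83 A$ ($y{\left(A,o \right)} = 83 A + o^{2} = o^{2} + 83 A$)
$\frac{48659}{41266} + \frac{y{\left(-13,7 - 8 \right)}}{\left(-35\right) \left(-15\right) 32} = \frac{48659}{41266} + \frac{\left(7 - 8\right)^{2} + 83 \left(-13\right)}{\left(-35\right) \left(-15\right) 32} = 48659 \cdot \frac{1}{41266} + \frac{\left(-1\right)^{2} - 1079}{525 \cdot 32} = \frac{48659}{41266} + \frac{1 - 1079}{16800} = \frac{48659}{41266} - \frac{77}{1200} = \frac{27606659}{24759600}$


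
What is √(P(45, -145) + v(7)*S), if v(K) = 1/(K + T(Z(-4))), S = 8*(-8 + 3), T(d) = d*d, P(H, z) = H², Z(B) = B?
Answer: √1070305/23 ≈ 44.981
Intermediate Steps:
T(d) = d²
S = -40 (S = 8*(-5) = -40)
v(K) = 1/(16 + K) (v(K) = 1/(K + (-4)²) = 1/(K + 16) = 1/(16 + K))
√(P(45, -145) + v(7)*S) = √(45² - 40/(16 + 7)) = √(2025 - 40/23) = √(46535/23) = √1070305/23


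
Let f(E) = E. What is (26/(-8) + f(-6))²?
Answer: 1369/16 ≈ 85.563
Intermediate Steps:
(26/(-8) + f(-6))² = (26/(-8) - 6)² = (26*(-⅛) - 6)² = (-13/4 - 6)² = (-37/4)² = 1369/16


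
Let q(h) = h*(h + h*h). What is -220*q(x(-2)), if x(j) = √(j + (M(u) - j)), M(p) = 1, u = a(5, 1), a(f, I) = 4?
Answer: -440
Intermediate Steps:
u = 4
x(j) = 1 (x(j) = √(j + (1 - j)) = √1 = 1)
q(h) = h*(h + h²)
-220*q(x(-2)) = -220*1²*(1 + 1) = -220*2 = -440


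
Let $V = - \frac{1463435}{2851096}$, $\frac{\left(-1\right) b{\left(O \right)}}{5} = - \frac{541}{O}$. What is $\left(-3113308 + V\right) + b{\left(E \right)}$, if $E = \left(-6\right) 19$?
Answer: $- \frac{505955318700511}{162512472} \approx -3.1133 \cdot 10^{6}$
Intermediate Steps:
$E = -114$
$b{\left(O \right)} = \frac{2705}{O}$ ($b{\left(O \right)} = - 5 \left(- \frac{541}{O}\right) = \frac{2705}{O}$)
$V = - \frac{1463435}{2851096}$ ($V = \left(-1463435\right) \frac{1}{2851096} = - \frac{1463435}{2851096} \approx -0.51329$)
$\left(-3113308 + V\right) + b{\left(E \right)} = \left(-3113308 - \frac{1463435}{2851096}\right) + \frac{2705}{-114} = - \frac{8876341449003}{2851096} + 2705 \left(- \frac{1}{114}\right) = - \frac{8876341449003}{2851096} - \frac{2705}{114} = - \frac{505955318700511}{162512472}$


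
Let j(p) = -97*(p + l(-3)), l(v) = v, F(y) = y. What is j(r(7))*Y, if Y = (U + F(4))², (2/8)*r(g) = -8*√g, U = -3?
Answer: 291 + 3104*√7 ≈ 8503.4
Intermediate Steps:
r(g) = -32*√g (r(g) = 4*(-8*√g) = -32*√g)
Y = 1 (Y = (-3 + 4)² = 1² = 1)
j(p) = 291 - 97*p (j(p) = -97*(p - 3) = -97*(-3 + p) = 291 - 97*p)
j(r(7))*Y = (291 - (-3104)*√7)*1 = (291 + 3104*√7)*1 = 291 + 3104*√7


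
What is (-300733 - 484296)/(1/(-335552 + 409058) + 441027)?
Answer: -57704341674/32418130663 ≈ -1.7800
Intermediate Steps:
(-300733 - 484296)/(1/(-335552 + 409058) + 441027) = -785029/(1/73506 + 441027) = -785029/32418130663/73506 = -785029*73506/32418130663 = -57704341674/32418130663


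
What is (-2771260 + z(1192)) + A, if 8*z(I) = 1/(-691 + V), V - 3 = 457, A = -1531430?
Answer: -7951371121/1848 ≈ -4.3027e+6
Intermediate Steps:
V = 460 (V = 3 + 457 = 460)
z(I) = -1/1848 (z(I) = 1/(8*(-691 + 460)) = (⅛)/(-231) = (⅛)*(-1/231) = -1/1848)
(-2771260 + z(1192)) + A = (-2771260 - 1/1848) - 1531430 = -5121288481/1848 - 1531430 = -7951371121/1848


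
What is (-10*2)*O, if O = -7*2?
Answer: 280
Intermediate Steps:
O = -14
(-10*2)*O = -10*2*(-14) = -20*(-14) = 280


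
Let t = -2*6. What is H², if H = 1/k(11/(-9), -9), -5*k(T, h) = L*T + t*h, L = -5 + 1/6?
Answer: 72900/37834801 ≈ 0.0019268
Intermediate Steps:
t = -12
L = -29/6 (L = -5 + ⅙ = -29/6 ≈ -4.8333)
k(T, h) = 12*h/5 + 29*T/30 (k(T, h) = -(-29*T/6 - 12*h)/5 = -(-12*h - 29*T/6)/5 = 12*h/5 + 29*T/30)
H = -270/6151 (H = 1/((12/5)*(-9) + 29*(11/(-9))/30) = 1/(-108/5 + 29*(11*(-⅑))/30) = 1/(-108/5 + (29/30)*(-11/9)) = 1/(-108/5 - 319/270) = 1/(-6151/270) = -270/6151 ≈ -0.043895)
H² = (-270/6151)² = 72900/37834801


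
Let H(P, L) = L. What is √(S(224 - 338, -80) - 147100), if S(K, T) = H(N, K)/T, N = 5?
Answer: I*√58839430/20 ≈ 383.53*I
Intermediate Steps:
S(K, T) = K/T
√(S(224 - 338, -80) - 147100) = √((224 - 338)/(-80) - 147100) = √(-114*(-1/80) - 147100) = √(57/40 - 147100) = √(-5883943/40) = I*√58839430/20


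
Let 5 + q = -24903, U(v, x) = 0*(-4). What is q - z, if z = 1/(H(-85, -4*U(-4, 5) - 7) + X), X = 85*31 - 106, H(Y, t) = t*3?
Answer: -62469265/2508 ≈ -24908.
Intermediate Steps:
U(v, x) = 0
H(Y, t) = 3*t
q = -24908 (q = -5 - 24903 = -24908)
X = 2529 (X = 2635 - 106 = 2529)
z = 1/2508 (z = 1/(3*(-4*0 - 7) + 2529) = 1/(3*(0 - 7) + 2529) = 1/(3*(-7) + 2529) = 1/(-21 + 2529) = 1/2508 ≈ 0.00039872)
q - z = -24908 - 1*1/2508 = -24908 - 1/2508 = -62469265/2508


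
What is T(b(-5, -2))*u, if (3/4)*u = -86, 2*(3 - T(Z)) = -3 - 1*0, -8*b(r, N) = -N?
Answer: -516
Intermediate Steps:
b(r, N) = N/8 (b(r, N) = -(-1)*N/8 = N/8)
T(Z) = 9/2 (T(Z) = 3 - (-3 - 1*0)/2 = 3 - (-3 + 0)/2 = 3 - ½*(-3) = 3 + 3/2 = 9/2)
u = -344/3 (u = (4/3)*(-86) = -344/3 ≈ -114.67)
T(b(-5, -2))*u = (9/2)*(-344/3) = -516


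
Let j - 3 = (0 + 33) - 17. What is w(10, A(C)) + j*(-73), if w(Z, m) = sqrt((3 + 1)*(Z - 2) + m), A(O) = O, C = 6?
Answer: -1387 + sqrt(38) ≈ -1380.8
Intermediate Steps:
w(Z, m) = sqrt(-8 + m + 4*Z) (w(Z, m) = sqrt(4*(-2 + Z) + m) = sqrt((-8 + 4*Z) + m) = sqrt(-8 + m + 4*Z))
j = 19 (j = 3 + ((0 + 33) - 17) = 3 + (33 - 17) = 3 + 16 = 19)
w(10, A(C)) + j*(-73) = sqrt(-8 + 6 + 4*10) + 19*(-73) = sqrt(-8 + 6 + 40) - 1387 = sqrt(38) - 1387 = -1387 + sqrt(38)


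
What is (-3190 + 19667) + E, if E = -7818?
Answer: 8659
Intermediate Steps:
(-3190 + 19667) + E = (-3190 + 19667) - 7818 = 16477 - 7818 = 8659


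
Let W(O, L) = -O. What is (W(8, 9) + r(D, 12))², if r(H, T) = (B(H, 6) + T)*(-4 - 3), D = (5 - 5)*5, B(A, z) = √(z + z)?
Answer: 9052 + 2576*√3 ≈ 13514.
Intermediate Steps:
B(A, z) = √2*√z (B(A, z) = √(2*z) = √2*√z)
D = 0 (D = 0*5 = 0)
r(H, T) = -14*√3 - 7*T (r(H, T) = (√2*√6 + T)*(-4 - 3) = (2*√3 + T)*(-7) = (T + 2*√3)*(-7) = -14*√3 - 7*T)
(W(8, 9) + r(D, 12))² = (-1*8 + (-14*√3 - 7*12))² = (-8 + (-14*√3 - 84))² = (-8 + (-84 - 14*√3))² = (-92 - 14*√3)²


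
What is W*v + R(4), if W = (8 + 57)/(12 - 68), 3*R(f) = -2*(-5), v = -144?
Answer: 3580/21 ≈ 170.48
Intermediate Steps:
R(f) = 10/3 (R(f) = (-2*(-5))/3 = (⅓)*10 = 10/3)
W = -65/56 (W = 65/(-56) = 65*(-1/56) = -65/56 ≈ -1.1607)
W*v + R(4) = -65/56*(-144) + 10/3 = 1170/7 + 10/3 = 3580/21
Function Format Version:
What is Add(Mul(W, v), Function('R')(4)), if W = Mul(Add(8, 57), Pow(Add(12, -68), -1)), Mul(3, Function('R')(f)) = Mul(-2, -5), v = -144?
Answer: Rational(3580, 21) ≈ 170.48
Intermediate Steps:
Function('R')(f) = Rational(10, 3) (Function('R')(f) = Mul(Rational(1, 3), Mul(-2, -5)) = Mul(Rational(1, 3), 10) = Rational(10, 3))
W = Rational(-65, 56) (W = Mul(65, Pow(-56, -1)) = Mul(65, Rational(-1, 56)) = Rational(-65, 56) ≈ -1.1607)
Add(Mul(W, v), Function('R')(4)) = Add(Mul(Rational(-65, 56), -144), Rational(10, 3)) = Add(Rational(1170, 7), Rational(10, 3)) = Rational(3580, 21)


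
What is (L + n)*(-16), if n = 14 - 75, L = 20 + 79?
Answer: -608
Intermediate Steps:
L = 99
n = -61
(L + n)*(-16) = (99 - 61)*(-16) = 38*(-16) = -608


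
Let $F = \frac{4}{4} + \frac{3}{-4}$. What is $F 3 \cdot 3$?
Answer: $\frac{9}{4} \approx 2.25$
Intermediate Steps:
$F = \frac{1}{4}$ ($F = 4 \cdot \frac{1}{4} + 3 \left(- \frac{1}{4}\right) = 1 - \frac{3}{4} = \frac{1}{4} \approx 0.25$)
$F 3 \cdot 3 = \frac{1}{4} \cdot 3 \cdot 3 = \frac{3}{4} \cdot 3 = \frac{9}{4}$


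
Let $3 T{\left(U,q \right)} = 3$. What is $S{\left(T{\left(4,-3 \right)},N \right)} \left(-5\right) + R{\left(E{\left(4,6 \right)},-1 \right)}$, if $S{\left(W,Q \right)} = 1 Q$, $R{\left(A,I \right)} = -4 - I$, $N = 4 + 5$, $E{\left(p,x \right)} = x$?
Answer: $-48$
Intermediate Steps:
$T{\left(U,q \right)} = 1$ ($T{\left(U,q \right)} = \frac{1}{3} \cdot 3 = 1$)
$N = 9$
$S{\left(W,Q \right)} = Q$
$S{\left(T{\left(4,-3 \right)},N \right)} \left(-5\right) + R{\left(E{\left(4,6 \right)},-1 \right)} = 9 \left(-5\right) - 3 = -45 + \left(-4 + 1\right) = -45 - 3 = -48$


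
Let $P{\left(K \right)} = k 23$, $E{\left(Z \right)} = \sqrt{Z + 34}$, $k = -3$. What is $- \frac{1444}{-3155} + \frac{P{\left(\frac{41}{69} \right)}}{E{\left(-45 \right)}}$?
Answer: $\frac{1444}{3155} + \frac{69 i \sqrt{11}}{11} \approx 0.45769 + 20.804 i$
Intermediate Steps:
$E{\left(Z \right)} = \sqrt{34 + Z}$
$P{\left(K \right)} = -69$ ($P{\left(K \right)} = \left(-3\right) 23 = -69$)
$- \frac{1444}{-3155} + \frac{P{\left(\frac{41}{69} \right)}}{E{\left(-45 \right)}} = - \frac{1444}{-3155} - \frac{69}{\sqrt{34 - 45}} = \left(-1444\right) \left(- \frac{1}{3155}\right) - \frac{69}{\sqrt{-11}} = \frac{1444}{3155} - \frac{69}{i \sqrt{11}} = \frac{1444}{3155} - 69 \left(- \frac{i \sqrt{11}}{11}\right) = \frac{1444}{3155} + \frac{69 i \sqrt{11}}{11}$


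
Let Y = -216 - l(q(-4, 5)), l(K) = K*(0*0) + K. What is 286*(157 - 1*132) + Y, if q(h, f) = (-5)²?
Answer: 6909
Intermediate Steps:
q(h, f) = 25
l(K) = K (l(K) = K*0 + K = 0 + K = K)
Y = -241 (Y = -216 - 1*25 = -216 - 25 = -241)
286*(157 - 1*132) + Y = 286*(157 - 1*132) - 241 = 286*(157 - 132) - 241 = 286*25 - 241 = 7150 - 241 = 6909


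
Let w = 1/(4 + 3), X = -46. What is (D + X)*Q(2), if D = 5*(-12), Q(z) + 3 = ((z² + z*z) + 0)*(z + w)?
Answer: -10494/7 ≈ -1499.1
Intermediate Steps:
w = ⅐ (w = 1/7 = ⅐ ≈ 0.14286)
Q(z) = -3 + 2*z²*(⅐ + z) (Q(z) = -3 + ((z² + z*z) + 0)*(z + ⅐) = -3 + ((z² + z²) + 0)*(⅐ + z) = -3 + (2*z² + 0)*(⅐ + z) = -3 + (2*z²)*(⅐ + z) = -3 + 2*z²*(⅐ + z))
D = -60
(D + X)*Q(2) = (-60 - 46)*(-3 + 2*2³ + (2/7)*2²) = -106*(-3 + 2*8 + (2/7)*4) = -106*(-3 + 16 + 8/7) = -106*99/7 = -10494/7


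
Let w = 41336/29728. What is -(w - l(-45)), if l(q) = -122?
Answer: -458519/3716 ≈ -123.39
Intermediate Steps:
w = 5167/3716 (w = 41336*(1/29728) = 5167/3716 ≈ 1.3905)
-(w - l(-45)) = -(5167/3716 - 1*(-122)) = -(5167/3716 + 122) = -1*458519/3716 = -458519/3716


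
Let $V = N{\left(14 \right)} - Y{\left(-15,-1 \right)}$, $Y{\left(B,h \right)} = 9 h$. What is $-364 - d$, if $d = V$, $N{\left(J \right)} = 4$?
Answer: $-377$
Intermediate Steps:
$V = 13$ ($V = 4 - 9 \left(-1\right) = 4 - -9 = 4 + 9 = 13$)
$d = 13$
$-364 - d = -364 - 13 = -377$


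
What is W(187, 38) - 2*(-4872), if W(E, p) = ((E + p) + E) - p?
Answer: 10118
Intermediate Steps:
W(E, p) = 2*E (W(E, p) = (p + 2*E) - p = 2*E)
W(187, 38) - 2*(-4872) = 2*187 - 2*(-4872) = 374 - 1*(-9744) = 374 + 9744 = 10118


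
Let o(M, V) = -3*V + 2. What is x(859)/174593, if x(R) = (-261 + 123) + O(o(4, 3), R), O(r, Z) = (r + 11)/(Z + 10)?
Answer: -119918/151721317 ≈ -0.00079038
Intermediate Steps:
o(M, V) = 2 - 3*V
O(r, Z) = (11 + r)/(10 + Z)
x(R) = -138 + 4/(10 + R) (x(R) = (-261 + 123) + (11 + (2 - 3*3))/(10 + R) = -138 + (11 + (2 - 9))/(10 + R) = -138 + (11 - 7)/(10 + R) = -138 + 4/(10 + R))
x(859)/174593 = (2*(-688 - 69*859)/(10 + 859))/174593 = (2*(-688 - 59271)/869)*(1/174593) = (2*(1/869)*(-59959))*(1/174593) = -119918/869*1/174593 = -119918/151721317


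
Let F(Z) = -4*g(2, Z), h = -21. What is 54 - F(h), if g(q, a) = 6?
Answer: 78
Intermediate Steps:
F(Z) = -24 (F(Z) = -4*6 = -24)
54 - F(h) = 54 - 1*(-24) = 54 + 24 = 78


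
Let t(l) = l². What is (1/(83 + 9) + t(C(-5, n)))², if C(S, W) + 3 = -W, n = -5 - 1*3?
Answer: 5294601/8464 ≈ 625.54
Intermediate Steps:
n = -8 (n = -5 - 3 = -8)
C(S, W) = -3 - W
(1/(83 + 9) + t(C(-5, n)))² = (1/(83 + 9) + (-3 - 1*(-8))²)² = (1/92 + (-3 + 8)²)² = (1/92 + 5²)² = (1/92 + 25)² = (2301/92)² = 5294601/8464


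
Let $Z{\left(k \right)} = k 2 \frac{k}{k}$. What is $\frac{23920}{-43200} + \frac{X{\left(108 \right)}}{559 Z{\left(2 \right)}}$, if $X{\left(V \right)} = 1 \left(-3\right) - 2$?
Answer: $- \frac{41954}{75465} \approx -0.55594$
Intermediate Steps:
$Z{\left(k \right)} = 2 k$ ($Z{\left(k \right)} = 2 k 1 = 2 k$)
$X{\left(V \right)} = -5$ ($X{\left(V \right)} = -3 - 2 = -5$)
$\frac{23920}{-43200} + \frac{X{\left(108 \right)}}{559 Z{\left(2 \right)}} = \frac{23920}{-43200} - \frac{5}{559 \cdot 2 \cdot 2} = 23920 \left(- \frac{1}{43200}\right) - \frac{5}{559 \cdot 4} = - \frac{299}{540} - \frac{5}{2236} = - \frac{41954}{75465}$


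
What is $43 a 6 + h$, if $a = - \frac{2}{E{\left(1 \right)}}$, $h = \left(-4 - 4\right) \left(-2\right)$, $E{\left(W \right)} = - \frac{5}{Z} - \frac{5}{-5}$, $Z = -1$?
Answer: $-70$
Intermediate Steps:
$E{\left(W \right)} = 6$ ($E{\left(W \right)} = - \frac{5}{-1} - \frac{5}{-5} = \left(-5\right) \left(-1\right) - -1 = 5 + 1 = 6$)
$h = 16$ ($h = \left(-8\right) \left(-2\right) = 16$)
$a = - \frac{1}{3}$ ($a = - \frac{2}{6} = \left(-2\right) \frac{1}{6} = - \frac{1}{3} \approx -0.33333$)
$43 a 6 + h = 43 \left(\left(- \frac{1}{3}\right) 6\right) + 16 = 43 \left(-2\right) + 16 = -86 + 16 = -70$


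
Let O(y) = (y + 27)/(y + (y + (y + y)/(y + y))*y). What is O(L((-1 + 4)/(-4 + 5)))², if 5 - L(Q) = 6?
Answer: 676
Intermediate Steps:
L(Q) = -1 (L(Q) = 5 - 1*6 = 5 - 6 = -1)
O(y) = (27 + y)/(y + y*(1 + y)) (O(y) = (27 + y)/(y + (y + (2*y)/((2*y)))*y) = (27 + y)/(y + (y + (2*y)*(1/(2*y)))*y) = (27 + y)/(y + (y + 1)*y) = (27 + y)/(y + (1 + y)*y) = (27 + y)/(y + y*(1 + y)))
O(L((-1 + 4)/(-4 + 5)))² = ((27 - 1)/((-1)*(2 - 1)))² = (-1*26/1)² = (-1*1*26)² = (-26)² = 676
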